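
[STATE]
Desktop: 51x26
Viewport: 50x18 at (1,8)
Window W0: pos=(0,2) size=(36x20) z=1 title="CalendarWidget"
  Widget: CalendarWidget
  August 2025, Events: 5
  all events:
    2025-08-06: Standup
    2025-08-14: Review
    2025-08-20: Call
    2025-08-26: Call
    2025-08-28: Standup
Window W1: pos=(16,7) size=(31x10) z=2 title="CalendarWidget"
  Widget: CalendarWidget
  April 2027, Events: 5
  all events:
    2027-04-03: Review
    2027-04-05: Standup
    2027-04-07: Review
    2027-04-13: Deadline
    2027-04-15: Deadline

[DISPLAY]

 4  5  6*  7  8┃ CalendarWidget              ┃    
11 12 13 14* 15┠─────────────────────────────┨    
18 19 20* 21 22┃          April 2027         ┃    
25 26* 27 28* 2┃Mo Tu We Th Fr Sa Su         ┃    
               ┃          1  2  3*  4        ┃    
               ┃ 5*  6  7*  8  9 10 11       ┃    
               ┃12 13* 14 15* 16 17 18       ┃    
               ┃19 20 21 22 23 24 25         ┃    
               ┗━━━━━━━━━━━━━━━━━━━━━━━━━━━━━┛    
                                  ┃               
                                  ┃               
                                  ┃               
                                  ┃               
━━━━━━━━━━━━━━━━━━━━━━━━━━━━━━━━━━┛               
                                                  
                                                  
                                                  
                                                  


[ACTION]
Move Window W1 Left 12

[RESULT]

 4 ┃ CalendarWidget              ┃┃               
11 ┠─────────────────────────────┨┃               
18 ┃          April 2027         ┃┃               
25 ┃Mo Tu We Th Fr Sa Su         ┃┃               
   ┃          1  2  3*  4        ┃┃               
   ┃ 5*  6  7*  8  9 10 11       ┃┃               
   ┃12 13* 14 15* 16 17 18       ┃┃               
   ┃19 20 21 22 23 24 25         ┃┃               
   ┗━━━━━━━━━━━━━━━━━━━━━━━━━━━━━┛┃               
                                  ┃               
                                  ┃               
                                  ┃               
                                  ┃               
━━━━━━━━━━━━━━━━━━━━━━━━━━━━━━━━━━┛               
                                                  
                                                  
                                                  
                                                  


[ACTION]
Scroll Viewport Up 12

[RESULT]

                                                  
                                                  
━━━━━━━━━━━━━━━━━━━━━━━━━━━━━━━━━━┓               
 CalendarWidget                   ┃               
──────────────────────────────────┨               
           August 2025            ┃               
Mo Tu We Th Fr Sa Su              ┃               
   ┏━━━━━━━━━━━━━━━━━━━━━━━━━━━━━┓┃               
 4 ┃ CalendarWidget              ┃┃               
11 ┠─────────────────────────────┨┃               
18 ┃          April 2027         ┃┃               
25 ┃Mo Tu We Th Fr Sa Su         ┃┃               
   ┃          1  2  3*  4        ┃┃               
   ┃ 5*  6  7*  8  9 10 11       ┃┃               
   ┃12 13* 14 15* 16 17 18       ┃┃               
   ┃19 20 21 22 23 24 25         ┃┃               
   ┗━━━━━━━━━━━━━━━━━━━━━━━━━━━━━┛┃               
                                  ┃               


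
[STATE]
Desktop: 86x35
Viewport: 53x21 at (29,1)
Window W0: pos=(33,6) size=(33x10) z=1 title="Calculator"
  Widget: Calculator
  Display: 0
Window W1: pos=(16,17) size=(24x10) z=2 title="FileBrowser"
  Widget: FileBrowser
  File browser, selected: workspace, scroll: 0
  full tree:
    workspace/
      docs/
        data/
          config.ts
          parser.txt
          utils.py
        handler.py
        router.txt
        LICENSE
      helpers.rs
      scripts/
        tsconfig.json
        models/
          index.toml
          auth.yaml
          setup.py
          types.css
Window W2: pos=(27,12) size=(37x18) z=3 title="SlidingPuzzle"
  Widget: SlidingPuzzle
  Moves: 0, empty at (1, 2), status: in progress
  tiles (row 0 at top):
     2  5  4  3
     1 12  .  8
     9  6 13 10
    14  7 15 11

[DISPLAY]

                                                     
                                                     
                                                     
                                                     
                                                     
    ┏━━━━━━━━━━━━━━━━━━━━━━━━━━━━━━━┓                
    ┃ Calculator                    ┃                
    ┠───────────────────────────────┨                
    ┃                              0┃                
    ┃┌───┬───┬───┬───┐              ┃                
    ┃│ 7 │ 8 │ 9 │ ÷ │              ┃                
━━━━━━━━━━━━━━━━━━━━━━━━━━━━━━━━━━┓ ┃                
SlidingPuzzle                     ┃ ┃                
──────────────────────────────────┨ ┃                
────┬────┬────┬────┐              ┃━┛                
  2 │  5 │  4 │  3 │              ┃                  
────┼────┼────┼────┤              ┃                  
  1 │ 12 │    │  8 │              ┃                  
────┼────┼────┼────┤              ┃                  
  9 │  6 │ 13 │ 10 │              ┃                  
────┼────┼────┼────┤              ┃                  


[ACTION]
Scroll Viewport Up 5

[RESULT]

                                                     
                                                     
                                                     
                                                     
                                                     
                                                     
    ┏━━━━━━━━━━━━━━━━━━━━━━━━━━━━━━━┓                
    ┃ Calculator                    ┃                
    ┠───────────────────────────────┨                
    ┃                              0┃                
    ┃┌───┬───┬───┬───┐              ┃                
    ┃│ 7 │ 8 │ 9 │ ÷ │              ┃                
━━━━━━━━━━━━━━━━━━━━━━━━━━━━━━━━━━┓ ┃                
SlidingPuzzle                     ┃ ┃                
──────────────────────────────────┨ ┃                
────┬────┬────┬────┐              ┃━┛                
  2 │  5 │  4 │  3 │              ┃                  
────┼────┼────┼────┤              ┃                  
  1 │ 12 │    │  8 │              ┃                  
────┼────┼────┼────┤              ┃                  
  9 │  6 │ 13 │ 10 │              ┃                  


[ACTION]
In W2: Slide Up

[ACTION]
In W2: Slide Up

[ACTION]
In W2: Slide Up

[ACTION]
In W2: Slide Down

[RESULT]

                                                     
                                                     
                                                     
                                                     
                                                     
                                                     
    ┏━━━━━━━━━━━━━━━━━━━━━━━━━━━━━━━┓                
    ┃ Calculator                    ┃                
    ┠───────────────────────────────┨                
    ┃                              0┃                
    ┃┌───┬───┬───┬───┐              ┃                
    ┃│ 7 │ 8 │ 9 │ ÷ │              ┃                
━━━━━━━━━━━━━━━━━━━━━━━━━━━━━━━━━━┓ ┃                
SlidingPuzzle                     ┃ ┃                
──────────────────────────────────┨ ┃                
────┬────┬────┬────┐              ┃━┛                
  2 │  5 │  4 │  3 │              ┃                  
────┼────┼────┼────┤              ┃                  
  1 │ 12 │ 13 │  8 │              ┃                  
────┼────┼────┼────┤              ┃                  
  9 │  6 │    │ 10 │              ┃                  


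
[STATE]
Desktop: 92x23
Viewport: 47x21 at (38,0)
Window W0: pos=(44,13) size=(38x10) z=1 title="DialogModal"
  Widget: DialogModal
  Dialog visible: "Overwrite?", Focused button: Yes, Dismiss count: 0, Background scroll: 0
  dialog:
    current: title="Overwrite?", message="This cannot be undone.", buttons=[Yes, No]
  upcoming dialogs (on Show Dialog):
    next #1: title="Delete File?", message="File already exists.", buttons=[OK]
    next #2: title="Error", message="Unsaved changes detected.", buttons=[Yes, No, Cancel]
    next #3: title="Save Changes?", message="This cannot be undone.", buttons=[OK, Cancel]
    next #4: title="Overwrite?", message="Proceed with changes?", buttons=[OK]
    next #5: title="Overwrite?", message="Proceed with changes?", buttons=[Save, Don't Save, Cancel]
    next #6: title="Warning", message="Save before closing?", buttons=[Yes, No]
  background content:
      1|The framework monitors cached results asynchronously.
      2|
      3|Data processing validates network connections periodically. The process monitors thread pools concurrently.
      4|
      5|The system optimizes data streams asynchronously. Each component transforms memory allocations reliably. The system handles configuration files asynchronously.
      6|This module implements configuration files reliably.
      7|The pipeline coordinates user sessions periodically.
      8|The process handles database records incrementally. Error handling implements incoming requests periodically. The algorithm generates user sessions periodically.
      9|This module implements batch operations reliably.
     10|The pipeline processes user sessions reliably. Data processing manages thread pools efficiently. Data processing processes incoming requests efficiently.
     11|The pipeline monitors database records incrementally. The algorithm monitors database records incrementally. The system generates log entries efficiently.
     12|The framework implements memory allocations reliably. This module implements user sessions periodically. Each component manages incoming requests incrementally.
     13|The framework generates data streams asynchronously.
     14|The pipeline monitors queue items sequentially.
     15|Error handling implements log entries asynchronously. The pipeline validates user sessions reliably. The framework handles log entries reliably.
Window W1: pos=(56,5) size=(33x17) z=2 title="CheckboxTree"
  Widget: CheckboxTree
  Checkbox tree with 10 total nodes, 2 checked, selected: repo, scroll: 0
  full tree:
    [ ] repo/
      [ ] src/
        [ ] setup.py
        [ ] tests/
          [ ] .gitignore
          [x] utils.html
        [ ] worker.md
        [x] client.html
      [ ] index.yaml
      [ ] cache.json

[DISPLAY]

                                               
                                               
                                               
                                               
                                               
                  ┏━━━━━━━━━━━━━━━━━━━━━━━━━━━━
                  ┃ CheckboxTree               
                  ┠────────────────────────────
                  ┃>[-] repo/                  
                  ┃   [-] src/                 
                  ┃     [ ] setup.py           
                  ┃     [-] tests/             
                  ┃       [ ] .gitignore       
      ┏━━━━━━━━━━━┃       [x] utils.html       
      ┃ DialogModa┃     [ ] worker.md          
      ┠───────────┃     [x] client.html        
      ┃The f┌─────┃   [ ] index.yaml           
      ┃     │     ┃   [ ] cache.json           
      ┃Data │ This┃                            
      ┃     │     ┃                            
      ┃The s└─────┃                            


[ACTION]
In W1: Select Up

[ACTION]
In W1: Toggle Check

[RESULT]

                                               
                                               
                                               
                                               
                                               
                  ┏━━━━━━━━━━━━━━━━━━━━━━━━━━━━
                  ┃ CheckboxTree               
                  ┠────────────────────────────
                  ┃>[x] repo/                  
                  ┃   [x] src/                 
                  ┃     [x] setup.py           
                  ┃     [x] tests/             
                  ┃       [x] .gitignore       
      ┏━━━━━━━━━━━┃       [x] utils.html       
      ┃ DialogModa┃     [x] worker.md          
      ┠───────────┃     [x] client.html        
      ┃The f┌─────┃   [x] index.yaml           
      ┃     │     ┃   [x] cache.json           
      ┃Data │ This┃                            
      ┃     │     ┃                            
      ┃The s└─────┃                            


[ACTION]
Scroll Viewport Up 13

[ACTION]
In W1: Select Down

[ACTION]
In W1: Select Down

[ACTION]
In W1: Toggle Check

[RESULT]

                                               
                                               
                                               
                                               
                                               
                  ┏━━━━━━━━━━━━━━━━━━━━━━━━━━━━
                  ┃ CheckboxTree               
                  ┠────────────────────────────
                  ┃ [-] repo/                  
                  ┃   [-] src/                 
                  ┃>    [ ] setup.py           
                  ┃     [x] tests/             
                  ┃       [x] .gitignore       
      ┏━━━━━━━━━━━┃       [x] utils.html       
      ┃ DialogModa┃     [x] worker.md          
      ┠───────────┃     [x] client.html        
      ┃The f┌─────┃   [x] index.yaml           
      ┃     │     ┃   [x] cache.json           
      ┃Data │ This┃                            
      ┃     │     ┃                            
      ┃The s└─────┃                            


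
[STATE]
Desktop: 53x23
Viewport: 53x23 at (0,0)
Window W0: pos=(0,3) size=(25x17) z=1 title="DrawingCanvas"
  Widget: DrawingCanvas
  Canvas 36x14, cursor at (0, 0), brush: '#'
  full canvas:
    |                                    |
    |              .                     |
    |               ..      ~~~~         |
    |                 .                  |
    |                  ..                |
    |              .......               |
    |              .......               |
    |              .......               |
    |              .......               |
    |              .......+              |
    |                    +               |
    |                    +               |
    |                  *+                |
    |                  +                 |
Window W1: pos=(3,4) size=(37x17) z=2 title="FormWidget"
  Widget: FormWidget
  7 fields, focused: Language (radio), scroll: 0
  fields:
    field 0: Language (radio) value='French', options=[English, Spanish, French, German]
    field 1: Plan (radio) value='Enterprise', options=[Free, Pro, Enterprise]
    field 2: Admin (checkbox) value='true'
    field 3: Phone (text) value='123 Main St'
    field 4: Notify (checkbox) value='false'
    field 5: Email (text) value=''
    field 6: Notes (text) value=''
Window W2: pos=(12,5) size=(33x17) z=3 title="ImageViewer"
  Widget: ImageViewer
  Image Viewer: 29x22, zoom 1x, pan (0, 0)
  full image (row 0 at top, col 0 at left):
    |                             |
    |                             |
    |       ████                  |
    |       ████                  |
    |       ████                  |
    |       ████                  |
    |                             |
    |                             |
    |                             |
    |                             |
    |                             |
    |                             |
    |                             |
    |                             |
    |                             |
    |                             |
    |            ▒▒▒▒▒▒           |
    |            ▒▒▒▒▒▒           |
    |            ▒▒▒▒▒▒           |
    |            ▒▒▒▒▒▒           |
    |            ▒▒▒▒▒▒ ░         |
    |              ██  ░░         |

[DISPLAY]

                                                     
                                                     
                                                     
┏━━━━━━━━━━━━━━━━━━━━━━━┓                            
┃ D┏━━━━━━━━━━━━━━━━━━━━━━━━━━━━━━━━━━━┓             
┠──┃ FormWid┏━━━━━━━━━━━━━━━━━━━━━━━━━━━━━━━┓        
┃+ ┠────────┃ ImageViewer                   ┃        
┃  ┃> Langua┠───────────────────────────────┨        
┃  ┃  Plan: ┃                               ┃        
┃  ┃  Admin:┃                               ┃        
┃  ┃  Phone:┃       ████                    ┃        
┃  ┃  Notify┃       ████                    ┃        
┃  ┃  Email:┃       ████                    ┃        
┃  ┃  Notes:┃       ████                    ┃        
┃  ┃        ┃                               ┃        
┃  ┃        ┃                               ┃        
┃  ┃        ┃                               ┃        
┃  ┃        ┃                               ┃        
┃  ┃        ┃                               ┃        
┗━━┃        ┃                               ┃        
   ┗━━━━━━━━┃                               ┃        
            ┗━━━━━━━━━━━━━━━━━━━━━━━━━━━━━━━┛        
                                                     


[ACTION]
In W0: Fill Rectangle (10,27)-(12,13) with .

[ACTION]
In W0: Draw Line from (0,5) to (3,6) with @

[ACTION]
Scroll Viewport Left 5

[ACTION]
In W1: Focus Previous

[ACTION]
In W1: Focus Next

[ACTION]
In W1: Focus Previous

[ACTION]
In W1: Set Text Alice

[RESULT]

                                                     
                                                     
                                                     
┏━━━━━━━━━━━━━━━━━━━━━━━┓                            
┃ D┏━━━━━━━━━━━━━━━━━━━━━━━━━━━━━━━━━━━┓             
┠──┃ FormWid┏━━━━━━━━━━━━━━━━━━━━━━━━━━━━━━━┓        
┃+ ┠────────┃ ImageViewer                   ┃        
┃  ┃  Langua┠───────────────────────────────┨        
┃  ┃  Plan: ┃                               ┃        
┃  ┃  Admin:┃                               ┃        
┃  ┃  Phone:┃       ████                    ┃        
┃  ┃  Notify┃       ████                    ┃        
┃  ┃  Email:┃       ████                    ┃        
┃  ┃> Notes:┃       ████                    ┃        
┃  ┃        ┃                               ┃        
┃  ┃        ┃                               ┃        
┃  ┃        ┃                               ┃        
┃  ┃        ┃                               ┃        
┃  ┃        ┃                               ┃        
┗━━┃        ┃                               ┃        
   ┗━━━━━━━━┃                               ┃        
            ┗━━━━━━━━━━━━━━━━━━━━━━━━━━━━━━━┛        
                                                     


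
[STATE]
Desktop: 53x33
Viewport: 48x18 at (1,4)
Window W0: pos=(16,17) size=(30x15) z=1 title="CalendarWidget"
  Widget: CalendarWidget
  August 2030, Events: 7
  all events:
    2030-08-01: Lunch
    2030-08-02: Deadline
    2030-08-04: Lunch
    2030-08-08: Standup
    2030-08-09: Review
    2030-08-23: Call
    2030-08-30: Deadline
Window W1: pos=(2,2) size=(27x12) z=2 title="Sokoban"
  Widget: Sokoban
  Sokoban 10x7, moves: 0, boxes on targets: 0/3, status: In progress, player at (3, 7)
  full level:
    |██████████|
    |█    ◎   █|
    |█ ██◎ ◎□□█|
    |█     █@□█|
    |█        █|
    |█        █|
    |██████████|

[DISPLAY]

 ┠─────────────────────────┨                    
 ┃██████████               ┃                    
 ┃█    ◎   █               ┃                    
 ┃█ ██◎ ◎□□█               ┃                    
 ┃█     █@□█               ┃                    
 ┃█        █               ┃                    
 ┃█        █               ┃                    
 ┃██████████               ┃                    
 ┃Moves: 0  0/3            ┃                    
 ┗━━━━━━━━━━━━━━━━━━━━━━━━━┛                    
                                                
                                                
                                                
               ┏━━━━━━━━━━━━━━━━━━━━━━━━━━━━┓   
               ┃ CalendarWidget             ┃   
               ┠────────────────────────────┨   
               ┃        August 2030         ┃   
               ┃Mo Tu We Th Fr Sa Su        ┃   


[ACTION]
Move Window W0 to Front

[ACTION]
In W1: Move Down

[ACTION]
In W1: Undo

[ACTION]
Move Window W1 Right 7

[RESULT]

        ┠─────────────────────────┨             
        ┃██████████               ┃             
        ┃█    ◎   █               ┃             
        ┃█ ██◎ ◎□□█               ┃             
        ┃█     █@□█               ┃             
        ┃█        █               ┃             
        ┃█        █               ┃             
        ┃██████████               ┃             
        ┃Moves: 0  0/3            ┃             
        ┗━━━━━━━━━━━━━━━━━━━━━━━━━┛             
                                                
                                                
                                                
               ┏━━━━━━━━━━━━━━━━━━━━━━━━━━━━┓   
               ┃ CalendarWidget             ┃   
               ┠────────────────────────────┨   
               ┃        August 2030         ┃   
               ┃Mo Tu We Th Fr Sa Su        ┃   


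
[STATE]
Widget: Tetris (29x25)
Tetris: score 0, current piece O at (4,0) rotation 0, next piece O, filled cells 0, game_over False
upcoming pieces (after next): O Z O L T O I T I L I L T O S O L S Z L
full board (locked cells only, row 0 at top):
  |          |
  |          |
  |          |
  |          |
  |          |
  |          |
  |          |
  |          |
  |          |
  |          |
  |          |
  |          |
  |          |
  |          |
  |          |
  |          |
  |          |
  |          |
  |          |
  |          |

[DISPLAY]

    ▓▓    │Next:             
    ▓▓    │▓▓                
          │▓▓                
          │                  
          │                  
          │                  
          │Score:            
          │0                 
          │                  
          │                  
          │                  
          │                  
          │                  
          │                  
          │                  
          │                  
          │                  
          │                  
          │                  
          │                  
          │                  
          │                  
          │                  
          │                  
          │                  


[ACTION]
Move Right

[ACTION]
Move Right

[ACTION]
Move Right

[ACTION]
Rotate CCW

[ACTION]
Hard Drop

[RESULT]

    ▓▓    │Next:             
    ▓▓    │▓▓                
          │▓▓                
          │                  
          │                  
          │                  
          │Score:            
          │0                 
          │                  
          │                  
          │                  
          │                  
          │                  
          │                  
          │                  
          │                  
          │                  
          │                  
       ▓▓ │                  
       ▓▓ │                  
          │                  
          │                  
          │                  
          │                  
          │                  


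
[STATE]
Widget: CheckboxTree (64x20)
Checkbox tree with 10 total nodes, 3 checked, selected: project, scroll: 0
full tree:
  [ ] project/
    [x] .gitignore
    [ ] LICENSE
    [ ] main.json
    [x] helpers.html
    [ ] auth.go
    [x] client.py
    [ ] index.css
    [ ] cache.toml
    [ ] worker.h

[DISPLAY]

>[-] project/                                                   
   [x] .gitignore                                               
   [ ] LICENSE                                                  
   [ ] main.json                                                
   [x] helpers.html                                             
   [ ] auth.go                                                  
   [x] client.py                                                
   [ ] index.css                                                
   [ ] cache.toml                                               
   [ ] worker.h                                                 
                                                                
                                                                
                                                                
                                                                
                                                                
                                                                
                                                                
                                                                
                                                                
                                                                


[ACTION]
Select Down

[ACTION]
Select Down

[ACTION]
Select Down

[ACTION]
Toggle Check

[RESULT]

 [-] project/                                                   
   [x] .gitignore                                               
   [ ] LICENSE                                                  
>  [x] main.json                                                
   [x] helpers.html                                             
   [ ] auth.go                                                  
   [x] client.py                                                
   [ ] index.css                                                
   [ ] cache.toml                                               
   [ ] worker.h                                                 
                                                                
                                                                
                                                                
                                                                
                                                                
                                                                
                                                                
                                                                
                                                                
                                                                


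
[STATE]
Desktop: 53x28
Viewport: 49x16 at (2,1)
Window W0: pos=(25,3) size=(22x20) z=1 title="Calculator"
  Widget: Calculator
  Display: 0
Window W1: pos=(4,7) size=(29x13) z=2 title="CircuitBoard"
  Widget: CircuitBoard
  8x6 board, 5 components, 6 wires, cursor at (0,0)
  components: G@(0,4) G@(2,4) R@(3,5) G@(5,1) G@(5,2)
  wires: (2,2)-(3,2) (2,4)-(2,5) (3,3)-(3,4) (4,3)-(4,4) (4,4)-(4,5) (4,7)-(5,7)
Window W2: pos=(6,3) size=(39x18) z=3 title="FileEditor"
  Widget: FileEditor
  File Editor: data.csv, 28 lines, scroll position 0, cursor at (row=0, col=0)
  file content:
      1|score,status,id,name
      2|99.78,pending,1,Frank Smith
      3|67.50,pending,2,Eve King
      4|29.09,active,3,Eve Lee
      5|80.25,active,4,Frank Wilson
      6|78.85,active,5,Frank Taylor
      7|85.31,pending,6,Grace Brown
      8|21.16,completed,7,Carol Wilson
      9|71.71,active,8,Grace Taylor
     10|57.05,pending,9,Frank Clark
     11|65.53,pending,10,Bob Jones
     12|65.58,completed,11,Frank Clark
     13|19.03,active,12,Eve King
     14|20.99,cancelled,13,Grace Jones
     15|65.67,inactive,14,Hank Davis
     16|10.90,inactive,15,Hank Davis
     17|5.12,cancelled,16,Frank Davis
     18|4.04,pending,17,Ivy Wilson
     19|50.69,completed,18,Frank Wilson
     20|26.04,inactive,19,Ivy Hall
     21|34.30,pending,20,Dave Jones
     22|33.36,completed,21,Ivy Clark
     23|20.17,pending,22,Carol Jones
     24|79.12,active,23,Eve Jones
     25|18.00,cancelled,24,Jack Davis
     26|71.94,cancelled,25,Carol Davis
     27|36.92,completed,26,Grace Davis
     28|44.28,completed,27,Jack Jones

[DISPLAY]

                                                 
                                                 
    ┏━━━━━━━━━━━━━━━━━━━━━━━━━━━━━━━━━━━━━┓━┓    
    ┃ FileEditor                          ┃ ┃    
    ┠─────────────────────────────────────┨─┨    
    ┃█core,status,id,name                ▲┃0┃    
  ┏━┃99.78,pending,1,Frank Smith         █┃ ┃    
  ┃ ┃67.50,pending,2,Eve King            ░┃ ┃    
  ┠─┃29.09,active,3,Eve Lee              ░┃ ┃    
  ┃ ┃80.25,active,4,Frank Wilson         ░┃ ┃    
  ┃0┃78.85,active,5,Frank Taylor         ░┃ ┃    
  ┃ ┃85.31,pending,6,Grace Brown         ░┃ ┃    
  ┃1┃21.16,completed,7,Carol Wilson      ░┃ ┃    
  ┃ ┃71.71,active,8,Grace Taylor         ░┃ ┃    
  ┃2┃57.05,pending,9,Frank Clark         ░┃ ┃    
  ┃ ┃65.53,pending,10,Bob Jones          ░┃ ┃    


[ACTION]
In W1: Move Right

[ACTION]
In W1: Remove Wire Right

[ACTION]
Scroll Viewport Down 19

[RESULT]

  ┃ ┃85.31,pending,6,Grace Brown         ░┃ ┃    
  ┃1┃21.16,completed,7,Carol Wilson      ░┃ ┃    
  ┃ ┃71.71,active,8,Grace Taylor         ░┃ ┃    
  ┃2┃57.05,pending,9,Frank Clark         ░┃ ┃    
  ┃ ┃65.53,pending,10,Bob Jones          ░┃ ┃    
  ┃3┃65.58,completed,11,Frank Clark      ░┃ ┃    
  ┃ ┃19.03,active,12,Eve King            ░┃ ┃    
  ┗━┃20.99,cancelled,13,Grace Jones      ▼┃ ┃    
    ┗━━━━━━━━━━━━━━━━━━━━━━━━━━━━━━━━━━━━━┛ ┃    
                       ┃                    ┃    
                       ┗━━━━━━━━━━━━━━━━━━━━┛    
                                                 
                                                 
                                                 
                                                 
                                                 


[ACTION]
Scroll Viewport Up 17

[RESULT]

                                                 
                                                 
                                                 
    ┏━━━━━━━━━━━━━━━━━━━━━━━━━━━━━━━━━━━━━┓━┓    
    ┃ FileEditor                          ┃ ┃    
    ┠─────────────────────────────────────┨─┨    
    ┃█core,status,id,name                ▲┃0┃    
  ┏━┃99.78,pending,1,Frank Smith         █┃ ┃    
  ┃ ┃67.50,pending,2,Eve King            ░┃ ┃    
  ┠─┃29.09,active,3,Eve Lee              ░┃ ┃    
  ┃ ┃80.25,active,4,Frank Wilson         ░┃ ┃    
  ┃0┃78.85,active,5,Frank Taylor         ░┃ ┃    
  ┃ ┃85.31,pending,6,Grace Brown         ░┃ ┃    
  ┃1┃21.16,completed,7,Carol Wilson      ░┃ ┃    
  ┃ ┃71.71,active,8,Grace Taylor         ░┃ ┃    
  ┃2┃57.05,pending,9,Frank Clark         ░┃ ┃    


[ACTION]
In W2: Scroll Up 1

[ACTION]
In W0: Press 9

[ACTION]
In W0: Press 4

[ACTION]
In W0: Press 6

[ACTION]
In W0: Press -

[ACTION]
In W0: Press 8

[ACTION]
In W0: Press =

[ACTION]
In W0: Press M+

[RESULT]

                                                 
                                                 
                                                 
    ┏━━━━━━━━━━━━━━━━━━━━━━━━━━━━━━━━━━━━━┓━┓    
    ┃ FileEditor                          ┃ ┃    
    ┠─────────────────────────────────────┨─┨    
    ┃█core,status,id,name                ▲┃8┃    
  ┏━┃99.78,pending,1,Frank Smith         █┃ ┃    
  ┃ ┃67.50,pending,2,Eve King            ░┃ ┃    
  ┠─┃29.09,active,3,Eve Lee              ░┃ ┃    
  ┃ ┃80.25,active,4,Frank Wilson         ░┃ ┃    
  ┃0┃78.85,active,5,Frank Taylor         ░┃ ┃    
  ┃ ┃85.31,pending,6,Grace Brown         ░┃ ┃    
  ┃1┃21.16,completed,7,Carol Wilson      ░┃ ┃    
  ┃ ┃71.71,active,8,Grace Taylor         ░┃ ┃    
  ┃2┃57.05,pending,9,Frank Clark         ░┃ ┃    


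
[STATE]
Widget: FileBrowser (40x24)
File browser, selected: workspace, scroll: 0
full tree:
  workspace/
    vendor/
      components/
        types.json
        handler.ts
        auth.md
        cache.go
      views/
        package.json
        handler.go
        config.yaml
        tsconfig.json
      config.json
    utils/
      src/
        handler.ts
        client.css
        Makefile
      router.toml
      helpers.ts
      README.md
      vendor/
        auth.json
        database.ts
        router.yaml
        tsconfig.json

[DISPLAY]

> [-] workspace/                        
    [+] vendor/                         
    [+] utils/                          
                                        
                                        
                                        
                                        
                                        
                                        
                                        
                                        
                                        
                                        
                                        
                                        
                                        
                                        
                                        
                                        
                                        
                                        
                                        
                                        
                                        


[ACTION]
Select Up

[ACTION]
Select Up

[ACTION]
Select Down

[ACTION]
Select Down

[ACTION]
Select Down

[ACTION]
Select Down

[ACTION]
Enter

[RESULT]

  [-] workspace/                        
    [+] vendor/                         
  > [-] utils/                          
      [+] src/                          
      router.toml                       
      helpers.ts                        
      README.md                         
      [+] vendor/                       
                                        
                                        
                                        
                                        
                                        
                                        
                                        
                                        
                                        
                                        
                                        
                                        
                                        
                                        
                                        
                                        


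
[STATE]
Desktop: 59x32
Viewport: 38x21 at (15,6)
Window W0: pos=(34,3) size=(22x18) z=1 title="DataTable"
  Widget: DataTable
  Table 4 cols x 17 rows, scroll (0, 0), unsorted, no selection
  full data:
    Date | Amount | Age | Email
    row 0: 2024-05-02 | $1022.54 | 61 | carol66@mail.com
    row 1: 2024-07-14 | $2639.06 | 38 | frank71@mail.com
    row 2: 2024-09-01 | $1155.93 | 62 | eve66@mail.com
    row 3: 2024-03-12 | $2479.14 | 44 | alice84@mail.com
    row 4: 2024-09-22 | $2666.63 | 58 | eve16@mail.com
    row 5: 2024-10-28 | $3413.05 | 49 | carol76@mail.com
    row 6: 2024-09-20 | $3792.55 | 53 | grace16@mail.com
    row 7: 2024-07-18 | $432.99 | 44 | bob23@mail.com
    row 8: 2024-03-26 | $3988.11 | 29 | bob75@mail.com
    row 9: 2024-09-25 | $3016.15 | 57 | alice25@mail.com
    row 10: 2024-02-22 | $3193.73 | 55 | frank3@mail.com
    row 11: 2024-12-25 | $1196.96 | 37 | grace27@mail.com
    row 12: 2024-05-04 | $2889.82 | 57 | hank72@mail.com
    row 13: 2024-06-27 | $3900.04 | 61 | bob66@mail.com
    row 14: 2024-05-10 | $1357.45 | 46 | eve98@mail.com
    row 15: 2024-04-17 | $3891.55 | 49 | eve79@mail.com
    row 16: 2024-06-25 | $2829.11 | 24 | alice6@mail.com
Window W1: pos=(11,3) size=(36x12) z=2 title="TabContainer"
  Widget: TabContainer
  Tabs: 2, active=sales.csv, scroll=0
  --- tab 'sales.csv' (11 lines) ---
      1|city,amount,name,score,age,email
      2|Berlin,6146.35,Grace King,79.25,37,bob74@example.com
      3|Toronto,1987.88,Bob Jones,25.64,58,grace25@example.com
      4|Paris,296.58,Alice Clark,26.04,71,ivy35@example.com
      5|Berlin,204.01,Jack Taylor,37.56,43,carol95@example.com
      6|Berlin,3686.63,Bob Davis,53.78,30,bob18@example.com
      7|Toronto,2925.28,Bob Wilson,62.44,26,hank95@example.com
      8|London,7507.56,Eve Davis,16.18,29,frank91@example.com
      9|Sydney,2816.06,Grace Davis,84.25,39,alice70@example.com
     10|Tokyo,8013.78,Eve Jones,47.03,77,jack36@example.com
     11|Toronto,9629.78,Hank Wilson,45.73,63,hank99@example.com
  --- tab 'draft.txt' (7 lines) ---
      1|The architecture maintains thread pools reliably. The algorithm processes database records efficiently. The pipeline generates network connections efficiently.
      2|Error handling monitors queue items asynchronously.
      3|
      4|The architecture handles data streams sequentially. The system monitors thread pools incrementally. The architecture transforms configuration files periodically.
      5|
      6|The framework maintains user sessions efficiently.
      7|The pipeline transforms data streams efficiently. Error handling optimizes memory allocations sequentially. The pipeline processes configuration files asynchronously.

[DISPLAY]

les.csv]│ draft.txt            ┃mount 
───────────────────────────────┃──────
y,amount,name,score,age,email  ┃1022.5
lin,6146.35,Grace King,79.25,37┃2639.0
onto,1987.88,Bob Jones,25.64,58┃1155.9
is,296.58,Alice Clark,26.04,71,┃2479.1
lin,204.01,Jack Taylor,37.56,43┃2666.6
lin,3686.63,Bob Davis,53.78,30,┃3413.0
━━━━━━━━━━━━━━━━━━━━━━━━━━━━━━━┛3792.5
                   ┃2024-07-18│$432.99
                   ┃2024-03-26│$3988.1
                   ┃2024-09-25│$3016.1
                   ┃2024-02-22│$3193.7
                   ┃2024-12-25│$1196.9
                   ┗━━━━━━━━━━━━━━━━━━
                                      
                                      
                                      
                                      
                                      
                                      


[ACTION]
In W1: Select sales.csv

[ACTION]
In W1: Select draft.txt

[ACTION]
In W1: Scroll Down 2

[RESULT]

les.csv │[draft.txt]           ┃mount 
───────────────────────────────┃──────
                               ┃1022.5
 architecture handles data stre┃2639.0
                               ┃1155.9
 framework maintains user sessi┃2479.1
 pipeline transforms data strea┃2666.6
                               ┃3413.0
━━━━━━━━━━━━━━━━━━━━━━━━━━━━━━━┛3792.5
                   ┃2024-07-18│$432.99
                   ┃2024-03-26│$3988.1
                   ┃2024-09-25│$3016.1
                   ┃2024-02-22│$3193.7
                   ┃2024-12-25│$1196.9
                   ┗━━━━━━━━━━━━━━━━━━
                                      
                                      
                                      
                                      
                                      
                                      
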